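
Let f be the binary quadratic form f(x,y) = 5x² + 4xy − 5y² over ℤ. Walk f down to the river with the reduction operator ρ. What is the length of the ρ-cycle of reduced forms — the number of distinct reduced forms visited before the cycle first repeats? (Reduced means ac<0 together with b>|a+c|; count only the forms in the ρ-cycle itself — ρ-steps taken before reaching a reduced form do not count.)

D = 116, ⌊√D⌋ = 10
river: ρ → (-5,6,4)
river: ρ → (4,10,-1)
river: ρ → (-1,10,4)
river: ρ → (4,6,-5)
river: ρ → (-5,4,5)
river: ρ → (5,6,-4)
river: ρ → (-4,10,1)
river: ρ → (1,10,-4)
river: ρ → (-4,6,5)
river: ρ → (5,4,-5)
ρ-cycle length = 10 (tail of 0 descent steps not counted)

10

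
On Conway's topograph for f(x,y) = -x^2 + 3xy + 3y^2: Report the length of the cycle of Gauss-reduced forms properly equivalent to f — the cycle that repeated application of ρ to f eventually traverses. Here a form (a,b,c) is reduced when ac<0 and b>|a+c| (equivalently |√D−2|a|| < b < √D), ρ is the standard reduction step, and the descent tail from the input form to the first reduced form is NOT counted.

D = 21, ⌊√D⌋ = 4
river: ρ → (3,3,-1)
river: ρ → (-1,3,3)
ρ-cycle length = 2 (tail of 0 descent steps not counted)

2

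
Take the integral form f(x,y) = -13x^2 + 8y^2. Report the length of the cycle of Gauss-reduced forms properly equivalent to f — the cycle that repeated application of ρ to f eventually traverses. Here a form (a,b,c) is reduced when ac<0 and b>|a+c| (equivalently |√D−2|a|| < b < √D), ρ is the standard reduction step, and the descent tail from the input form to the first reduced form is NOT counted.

D = 416, ⌊√D⌋ = 20
descent: ρ → (8,16,-5)  [lands on river]
river: ρ → (-5,14,11)
river: ρ → (11,8,-8)
river: ρ → (-8,8,11)
river: ρ → (11,14,-5)
river: ρ → (-5,16,8)
ρ-cycle length = 6 (tail of 1 descent step not counted)

6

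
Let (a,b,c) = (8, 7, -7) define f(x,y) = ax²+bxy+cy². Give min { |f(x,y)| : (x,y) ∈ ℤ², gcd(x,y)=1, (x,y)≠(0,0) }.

river: ρ → (-7,7,8)
river: ρ → (8,9,-6)
river: ρ → (-6,15,2)
river: ρ → (2,13,-13)
river: ρ → (-13,13,2)
river: ρ → (2,15,-6)
river: ρ → (-6,9,8)
river: ρ → (8,7,-7)
closes: descent 0, river 8
min |a| on river = 2

2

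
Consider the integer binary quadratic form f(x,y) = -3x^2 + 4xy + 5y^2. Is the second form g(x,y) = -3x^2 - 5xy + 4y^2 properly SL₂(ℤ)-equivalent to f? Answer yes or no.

D₁ = 76, D₂ = 73
discriminants differ ⇒ not SL₂(ℤ)-equivalent

no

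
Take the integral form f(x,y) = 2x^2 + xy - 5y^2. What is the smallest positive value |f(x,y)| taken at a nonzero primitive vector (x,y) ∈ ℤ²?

descent: ρ → (-5,-1,2)
descent: ρ → (2,5,-2)  [lands on river]
river: ρ → (-2,3,4)
river: ρ → (4,5,-1)
river: ρ → (-1,5,4)
river: ρ → (4,3,-2)
river: ρ → (-2,5,2)
river: ρ → (2,3,-4)
river: ρ → (-4,5,1)
river: ρ → (1,5,-4)
river: ρ → (-4,3,2)
closes: descent 2, river 10
min |a| on river = 1

1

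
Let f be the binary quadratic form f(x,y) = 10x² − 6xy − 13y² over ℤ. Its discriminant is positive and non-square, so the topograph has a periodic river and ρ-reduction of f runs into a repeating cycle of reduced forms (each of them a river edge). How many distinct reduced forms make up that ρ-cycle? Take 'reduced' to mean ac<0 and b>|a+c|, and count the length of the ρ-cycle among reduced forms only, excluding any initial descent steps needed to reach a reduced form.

D = 556, ⌊√D⌋ = 23
descent: ρ → (-13,6,10)  [lands on river]
river: ρ → (10,14,-9)
river: ρ → (-9,22,2)
river: ρ → (2,22,-9)
river: ρ → (-9,14,10)
river: ρ → (10,6,-13)
river: ρ → (-13,20,3)
river: ρ → (3,22,-6)
river: ρ → (-6,14,15)
river: ρ → (15,16,-5)
river: ρ → (-5,14,18)
river: ρ → (18,22,-1)
river: ρ → (-1,22,18)
river: ρ → (18,14,-5)
river: ρ → (-5,16,15)
river: ρ → (15,14,-6)
river: ρ → (-6,22,3)
river: ρ → (3,20,-13)
ρ-cycle length = 18 (tail of 1 descent step not counted)

18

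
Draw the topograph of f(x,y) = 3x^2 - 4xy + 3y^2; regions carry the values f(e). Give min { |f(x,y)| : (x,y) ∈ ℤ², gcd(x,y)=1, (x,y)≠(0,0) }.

translate: b→2 (≡-4 mod 6), so (3,-4,3)→(3,2,2)
flip: (3,2,2)→(2,-2,3)
translate: b→2 (≡-2 mod 4), so (2,-2,3)→(2,2,3)
reduced (well bottom): (2,2,3) with a≤c, −a<b≤a
well minimum = a = 2

2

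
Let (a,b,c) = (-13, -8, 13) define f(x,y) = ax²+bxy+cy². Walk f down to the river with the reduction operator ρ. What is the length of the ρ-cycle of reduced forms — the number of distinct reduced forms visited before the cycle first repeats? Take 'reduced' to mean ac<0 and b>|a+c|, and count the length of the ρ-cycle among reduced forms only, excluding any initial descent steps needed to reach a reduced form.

D = 740, ⌊√D⌋ = 27
descent: ρ → (13,8,-13)  [lands on river]
river: ρ → (-13,18,8)
river: ρ → (8,14,-17)
river: ρ → (-17,20,5)
river: ρ → (5,20,-17)
river: ρ → (-17,14,8)
river: ρ → (8,18,-13)
river: ρ → (-13,8,13)
river: ρ → (13,18,-8)
river: ρ → (-8,14,17)
river: ρ → (17,20,-5)
river: ρ → (-5,20,17)
river: ρ → (17,14,-8)
river: ρ → (-8,18,13)
ρ-cycle length = 14 (tail of 1 descent step not counted)

14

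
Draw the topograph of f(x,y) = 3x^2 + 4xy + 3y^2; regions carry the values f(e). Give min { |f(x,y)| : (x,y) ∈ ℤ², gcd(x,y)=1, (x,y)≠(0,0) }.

translate: b→-2 (≡4 mod 6), so (3,4,3)→(3,-2,2)
flip: (3,-2,2)→(2,2,3)
reduced (well bottom): (2,2,3) with a≤c, −a<b≤a
well minimum = a = 2

2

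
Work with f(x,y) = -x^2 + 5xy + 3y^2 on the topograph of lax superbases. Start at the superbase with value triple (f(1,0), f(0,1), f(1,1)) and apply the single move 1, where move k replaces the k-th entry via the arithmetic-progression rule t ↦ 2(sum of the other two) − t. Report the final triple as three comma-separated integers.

start (-1,3,7) = (f(1,0),f(0,1),f(1,1))
replace slot 1: 2·(3+7) − (-1) = 21 → (21,3,7)

21,3,7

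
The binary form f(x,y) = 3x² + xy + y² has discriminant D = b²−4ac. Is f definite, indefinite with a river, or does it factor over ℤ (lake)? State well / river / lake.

D = b²−4ac = 1² − 4·3·1 = -11
D < 0 ⇒ definite ⇒ every region one sign ⇒ single well

well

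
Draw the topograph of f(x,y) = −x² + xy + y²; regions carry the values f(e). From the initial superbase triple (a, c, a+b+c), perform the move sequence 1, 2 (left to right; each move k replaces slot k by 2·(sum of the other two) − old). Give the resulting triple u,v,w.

start (-1,1,1) = (f(1,0),f(0,1),f(1,1))
replace slot 1: 2·(1+1) − (-1) = 5 → (5,1,1)
replace slot 2: 2·(5+1) − 1 = 11 → (5,11,1)

5,11,1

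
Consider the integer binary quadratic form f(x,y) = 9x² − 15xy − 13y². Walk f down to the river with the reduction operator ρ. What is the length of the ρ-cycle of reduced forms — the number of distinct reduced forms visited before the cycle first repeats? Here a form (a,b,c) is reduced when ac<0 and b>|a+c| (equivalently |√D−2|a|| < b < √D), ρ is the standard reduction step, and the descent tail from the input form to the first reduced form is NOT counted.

D = 693, ⌊√D⌋ = 26
descent: ρ → (-13,15,9)  [lands on river]
river: ρ → (9,21,-7)
river: ρ → (-7,21,9)
river: ρ → (9,15,-13)
river: ρ → (-13,11,11)
river: ρ → (11,11,-13)
ρ-cycle length = 6 (tail of 1 descent step not counted)

6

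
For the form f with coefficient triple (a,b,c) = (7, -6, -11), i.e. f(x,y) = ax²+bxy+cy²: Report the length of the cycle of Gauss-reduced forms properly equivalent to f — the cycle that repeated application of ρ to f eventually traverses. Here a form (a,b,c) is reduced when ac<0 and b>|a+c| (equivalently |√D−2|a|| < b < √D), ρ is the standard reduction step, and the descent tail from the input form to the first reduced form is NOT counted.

D = 344, ⌊√D⌋ = 18
descent: ρ → (-11,6,7)  [lands on river]
river: ρ → (7,8,-10)
river: ρ → (-10,12,5)
river: ρ → (5,18,-1)
river: ρ → (-1,18,5)
river: ρ → (5,12,-10)
river: ρ → (-10,8,7)
river: ρ → (7,6,-11)
river: ρ → (-11,16,2)
river: ρ → (2,16,-11)
ρ-cycle length = 10 (tail of 1 descent step not counted)

10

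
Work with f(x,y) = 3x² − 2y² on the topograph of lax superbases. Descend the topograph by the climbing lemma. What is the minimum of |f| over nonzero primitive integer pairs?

descent: ρ → (-2,4,1)  [lands on river]
river: ρ → (1,4,-2)
closes: descent 1, river 2
min |a| on river = 1

1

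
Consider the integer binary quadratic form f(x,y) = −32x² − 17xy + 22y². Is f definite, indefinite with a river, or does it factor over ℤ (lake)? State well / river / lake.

D = b²−4ac = (-17)² − 4·(-32)·22 = 3105
D > 0 non-square ⇒ indefinite ⇒ periodic river

river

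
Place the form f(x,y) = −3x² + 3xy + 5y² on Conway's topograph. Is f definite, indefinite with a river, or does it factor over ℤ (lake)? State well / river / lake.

D = b²−4ac = 3² − 4·(-3)·5 = 69
D > 0 non-square ⇒ indefinite ⇒ periodic river

river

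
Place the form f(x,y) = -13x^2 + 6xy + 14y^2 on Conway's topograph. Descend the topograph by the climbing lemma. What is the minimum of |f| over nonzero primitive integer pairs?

river: ρ → (14,22,-5)
river: ρ → (-5,18,22)
river: ρ → (22,26,-1)
river: ρ → (-1,26,22)
river: ρ → (22,18,-5)
river: ρ → (-5,22,14)
river: ρ → (14,6,-13)
river: ρ → (-13,20,7)
river: ρ → (7,22,-10)
river: ρ → (-10,18,11)
river: ρ → (11,26,-2)
river: ρ → (-2,26,11)
river: ρ → (11,18,-10)
river: ρ → (-10,22,7)
river: ρ → (7,20,-13)
river: ρ → (-13,6,14)
closes: descent 0, river 16
min |a| on river = 1

1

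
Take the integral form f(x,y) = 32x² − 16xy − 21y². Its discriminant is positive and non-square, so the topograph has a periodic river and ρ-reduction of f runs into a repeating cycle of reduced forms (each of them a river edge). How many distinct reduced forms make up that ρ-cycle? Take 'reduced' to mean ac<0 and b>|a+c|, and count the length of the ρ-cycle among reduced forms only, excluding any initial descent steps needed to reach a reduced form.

D = 2944, ⌊√D⌋ = 54
descent: ρ → (-21,16,32)  [lands on river]
river: ρ → (32,48,-5)
river: ρ → (-5,52,12)
river: ρ → (12,44,-21)
river: ρ → (-21,40,16)
river: ρ → (16,24,-37)
river: ρ → (-37,50,3)
river: ρ → (3,52,-20)
river: ρ → (-20,28,27)
river: ρ → (27,26,-21)
ρ-cycle length = 10 (tail of 1 descent step not counted)

10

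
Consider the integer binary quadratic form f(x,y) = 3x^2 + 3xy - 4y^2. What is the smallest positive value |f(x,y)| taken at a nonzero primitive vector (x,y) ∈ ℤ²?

river: ρ → (-4,5,2)
river: ρ → (2,7,-1)
river: ρ → (-1,7,2)
river: ρ → (2,5,-4)
river: ρ → (-4,3,3)
river: ρ → (3,3,-4)
closes: descent 0, river 6
min |a| on river = 1

1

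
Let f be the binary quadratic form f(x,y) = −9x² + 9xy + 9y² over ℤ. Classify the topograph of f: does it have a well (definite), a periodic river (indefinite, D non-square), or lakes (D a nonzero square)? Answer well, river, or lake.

D = b²−4ac = 9² − 4·(-9)·9 = 405
D > 0 non-square ⇒ indefinite ⇒ periodic river

river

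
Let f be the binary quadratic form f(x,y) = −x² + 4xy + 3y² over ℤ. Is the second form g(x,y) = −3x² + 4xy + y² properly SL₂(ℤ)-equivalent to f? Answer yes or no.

D₁ = 28, D₂ = 28
river cycle of f (length 4): (3, 2, -2), (-2, 2, 3), (3, 4, -1), (-1, 4, 3)
river cycle of g (length 4): (1, 4, -3), (-3, 2, 2), (2, 2, -3), (-3, 4, 1)
cycles differ ⇒ inequivalent

no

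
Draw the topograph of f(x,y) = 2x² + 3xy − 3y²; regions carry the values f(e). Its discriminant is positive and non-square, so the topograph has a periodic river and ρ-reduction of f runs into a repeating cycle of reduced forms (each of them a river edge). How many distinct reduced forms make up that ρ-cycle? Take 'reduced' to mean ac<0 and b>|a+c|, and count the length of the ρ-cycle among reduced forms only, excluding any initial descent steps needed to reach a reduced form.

D = 33, ⌊√D⌋ = 5
river: ρ → (-3,3,2)
river: ρ → (2,5,-1)
river: ρ → (-1,5,2)
river: ρ → (2,3,-3)
ρ-cycle length = 4 (tail of 0 descent steps not counted)

4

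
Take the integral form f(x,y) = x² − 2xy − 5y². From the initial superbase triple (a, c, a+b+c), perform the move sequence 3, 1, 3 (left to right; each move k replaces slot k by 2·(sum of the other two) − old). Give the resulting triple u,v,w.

start (1,-5,-6) = (f(1,0),f(0,1),f(1,1))
replace slot 3: 2·(1+(-5)) − (-6) = -2 → (1,-5,-2)
replace slot 1: 2·((-5)+(-2)) − 1 = -15 → (-15,-5,-2)
replace slot 3: 2·((-15)+(-5)) − (-2) = -38 → (-15,-5,-38)

-15,-5,-38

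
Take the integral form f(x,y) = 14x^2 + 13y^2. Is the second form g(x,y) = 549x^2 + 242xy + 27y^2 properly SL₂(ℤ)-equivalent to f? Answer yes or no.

D₁ = -728, D₂ = -728
f: flip: (14,0,13)→(13,0,14)
f: reduced (well bottom): (13,0,14) with a≤c, −a<b≤a
g: flip: (549,242,27)→(27,-242,549)
g: translate: b→-26 (≡-242 mod 54), so (27,-242,549)→(27,-26,13)
g: flip: (27,-26,13)→(13,26,27)
g: translate: b→0 (≡26 mod 26), so (13,26,27)→(13,0,14)
g: reduced (well bottom): (13,0,14) with a≤c, −a<b≤a
reduced forms (13, 0, 14) vs (13, 0, 14) ⇒ equivalent

yes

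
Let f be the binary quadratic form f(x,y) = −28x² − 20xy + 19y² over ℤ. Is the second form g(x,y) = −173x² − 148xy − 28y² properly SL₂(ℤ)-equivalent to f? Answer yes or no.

D₁ = 2528, D₂ = 2528
river cycle of f (length 12): (19, 20, -28), (-28, 36, 11), (11, 30, -37), (-37, 44, 4), (4, 44, -37), (-37, 30, 11), (11, 36, -28), (-28, 20, 19), (19, 18, -29), (-29, 40, 8), … (2 more)
river cycle of g (length 12): (-28, 36, 11), (11, 30, -37), (-37, 44, 4), (4, 44, -37), (-37, 30, 11), (11, 36, -28), (-28, 20, 19), (19, 18, -29), (-29, 40, 8), (8, 40, -29), … (2 more)
cycles coincide ⇒ equivalent

yes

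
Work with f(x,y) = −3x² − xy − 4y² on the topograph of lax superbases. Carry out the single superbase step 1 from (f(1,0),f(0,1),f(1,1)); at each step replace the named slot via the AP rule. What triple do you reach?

start (-3,-4,-8) = (f(1,0),f(0,1),f(1,1))
replace slot 1: 2·((-4)+(-8)) − (-3) = -21 → (-21,-4,-8)

-21,-4,-8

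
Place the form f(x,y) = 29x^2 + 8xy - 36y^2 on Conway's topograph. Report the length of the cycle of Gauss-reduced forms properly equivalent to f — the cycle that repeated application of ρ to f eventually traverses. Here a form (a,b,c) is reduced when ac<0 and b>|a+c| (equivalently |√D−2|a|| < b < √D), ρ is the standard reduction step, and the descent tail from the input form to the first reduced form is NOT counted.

D = 4240, ⌊√D⌋ = 65
river: ρ → (-36,64,1)
river: ρ → (1,64,-36)
river: ρ → (-36,8,29)
river: ρ → (29,50,-15)
river: ρ → (-15,40,44)
river: ρ → (44,48,-11)
river: ρ → (-11,62,9)
river: ρ → (9,64,-4)
river: ρ → (-4,64,9)
river: ρ → (9,62,-11)
river: ρ → (-11,48,44)
river: ρ → (44,40,-15)
river: ρ → (-15,50,29)
river: ρ → (29,8,-36)
ρ-cycle length = 14 (tail of 0 descent steps not counted)

14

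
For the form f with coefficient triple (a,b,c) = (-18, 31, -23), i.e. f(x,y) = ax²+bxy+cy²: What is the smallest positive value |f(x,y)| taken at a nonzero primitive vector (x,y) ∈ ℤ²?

translate: b→5 (≡-31 mod 36), so (18,-31,23)→(18,5,10)
flip: (18,5,10)→(10,-5,18)
reduced (well bottom): (10,-5,18) with a≤c, −a<b≤a
well minimum |f| = |-10| = 10 (negative-definite)

10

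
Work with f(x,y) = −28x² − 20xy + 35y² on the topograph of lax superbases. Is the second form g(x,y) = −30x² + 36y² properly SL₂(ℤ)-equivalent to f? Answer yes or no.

D₁ = 4320, D₂ = 4320
river cycle of f (length 12): (35, 20, -28), (-28, 36, 27), (27, 18, -37), (-37, 56, 8), (8, 56, -37), (-37, 18, 27), (27, 36, -28), (-28, 20, 35), (35, 50, -13), (-13, 54, 27), … (2 more)
river cycle of g (length 2): (-30, 60, 6), (6, 60, -30)
cycles differ ⇒ inequivalent

no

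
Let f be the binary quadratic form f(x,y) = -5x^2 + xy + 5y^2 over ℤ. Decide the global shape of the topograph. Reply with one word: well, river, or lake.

D = b²−4ac = 1² − 4·(-5)·5 = 101
D > 0 non-square ⇒ indefinite ⇒ periodic river

river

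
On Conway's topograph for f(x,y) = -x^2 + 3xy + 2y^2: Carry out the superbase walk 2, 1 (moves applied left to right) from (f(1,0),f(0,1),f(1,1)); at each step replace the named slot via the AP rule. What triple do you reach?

start (-1,2,4) = (f(1,0),f(0,1),f(1,1))
replace slot 2: 2·((-1)+4) − 2 = 4 → (-1,4,4)
replace slot 1: 2·(4+4) − (-1) = 17 → (17,4,4)

17,4,4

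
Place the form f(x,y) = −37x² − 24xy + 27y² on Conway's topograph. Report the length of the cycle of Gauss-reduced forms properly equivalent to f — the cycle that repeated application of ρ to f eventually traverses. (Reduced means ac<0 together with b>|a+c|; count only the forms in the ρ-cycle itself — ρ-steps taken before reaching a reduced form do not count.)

D = 4572, ⌊√D⌋ = 67
descent: ρ → (27,24,-37)  [lands on river]
river: ρ → (-37,50,14)
river: ρ → (14,62,-13)
river: ρ → (-13,42,54)
river: ρ → (54,66,-1)
river: ρ → (-1,66,54)
river: ρ → (54,42,-13)
river: ρ → (-13,62,14)
river: ρ → (14,50,-37)
river: ρ → (-37,24,27)
river: ρ → (27,30,-34)
river: ρ → (-34,38,23)
river: ρ → (23,54,-18)
river: ρ → (-18,54,23)
river: ρ → (23,38,-34)
river: ρ → (-34,30,27)
ρ-cycle length = 16 (tail of 1 descent step not counted)

16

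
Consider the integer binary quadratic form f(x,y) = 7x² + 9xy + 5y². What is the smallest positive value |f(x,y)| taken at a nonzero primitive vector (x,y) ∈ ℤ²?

translate: b→-5 (≡9 mod 14), so (7,9,5)→(7,-5,3)
flip: (7,-5,3)→(3,5,7)
translate: b→-1 (≡5 mod 6), so (3,5,7)→(3,-1,5)
reduced (well bottom): (3,-1,5) with a≤c, −a<b≤a
well minimum = a = 3

3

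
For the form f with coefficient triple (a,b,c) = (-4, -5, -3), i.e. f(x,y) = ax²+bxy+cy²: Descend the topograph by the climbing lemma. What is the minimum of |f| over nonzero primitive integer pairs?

translate: b→-3 (≡5 mod 8), so (4,5,3)→(4,-3,2)
flip: (4,-3,2)→(2,3,4)
translate: b→-1 (≡3 mod 4), so (2,3,4)→(2,-1,3)
reduced (well bottom): (2,-1,3) with a≤c, −a<b≤a
well minimum |f| = |-2| = 2 (negative-definite)

2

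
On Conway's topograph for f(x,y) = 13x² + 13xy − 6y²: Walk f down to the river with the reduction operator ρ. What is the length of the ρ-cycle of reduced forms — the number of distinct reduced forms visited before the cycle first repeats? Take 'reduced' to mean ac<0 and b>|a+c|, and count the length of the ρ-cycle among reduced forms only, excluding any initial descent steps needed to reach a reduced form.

D = 481, ⌊√D⌋ = 21
river: ρ → (-6,11,15)
river: ρ → (15,19,-2)
river: ρ → (-2,21,5)
river: ρ → (5,19,-6)
river: ρ → (-6,17,8)
river: ρ → (8,15,-8)
river: ρ → (-8,17,6)
river: ρ → (6,19,-5)
river: ρ → (-5,21,2)
river: ρ → (2,19,-15)
river: ρ → (-15,11,6)
river: ρ → (6,13,-13)
river: ρ → (-13,13,6)
river: ρ → (6,11,-15)
river: ρ → (-15,19,2)
river: ρ → (2,21,-5)
river: ρ → (-5,19,6)
river: ρ → (6,17,-8)
river: ρ → (-8,15,8)
river: ρ → (8,17,-6)
river: ρ → (-6,19,5)
river: ρ → (5,21,-2)
river: ρ → (-2,19,15)
river: ρ → (15,11,-6)
river: ρ → (-6,13,13)
river: ρ → (13,13,-6)
ρ-cycle length = 26 (tail of 0 descent steps not counted)

26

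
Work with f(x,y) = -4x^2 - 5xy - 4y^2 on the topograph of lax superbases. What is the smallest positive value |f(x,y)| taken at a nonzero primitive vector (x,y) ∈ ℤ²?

translate: b→-3 (≡5 mod 8), so (4,5,4)→(4,-3,3)
flip: (4,-3,3)→(3,3,4)
reduced (well bottom): (3,3,4) with a≤c, −a<b≤a
well minimum |f| = |-3| = 3 (negative-definite)

3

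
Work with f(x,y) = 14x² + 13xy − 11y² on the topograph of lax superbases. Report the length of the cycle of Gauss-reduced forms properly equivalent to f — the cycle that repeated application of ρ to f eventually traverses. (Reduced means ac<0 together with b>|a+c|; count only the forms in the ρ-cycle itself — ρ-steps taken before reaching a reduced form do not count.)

D = 785, ⌊√D⌋ = 28
river: ρ → (-11,9,16)
river: ρ → (16,23,-4)
river: ρ → (-4,25,10)
river: ρ → (10,15,-14)
river: ρ → (-14,13,11)
river: ρ → (11,9,-16)
river: ρ → (-16,23,4)
river: ρ → (4,25,-10)
river: ρ → (-10,15,14)
river: ρ → (14,13,-11)
ρ-cycle length = 10 (tail of 0 descent steps not counted)

10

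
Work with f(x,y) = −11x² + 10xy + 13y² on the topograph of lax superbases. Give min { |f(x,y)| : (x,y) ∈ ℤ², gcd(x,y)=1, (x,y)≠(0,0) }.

river: ρ → (13,16,-8)
river: ρ → (-8,16,13)
river: ρ → (13,10,-11)
river: ρ → (-11,12,12)
river: ρ → (12,12,-11)
river: ρ → (-11,10,13)
closes: descent 0, river 6
min |a| on river = 8

8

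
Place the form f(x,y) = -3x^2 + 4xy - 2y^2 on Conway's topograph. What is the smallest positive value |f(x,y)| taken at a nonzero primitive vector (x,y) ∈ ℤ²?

translate: b→2 (≡-4 mod 6), so (3,-4,2)→(3,2,1)
flip: (3,2,1)→(1,-2,3)
translate: b→0 (≡-2 mod 2), so (1,-2,3)→(1,0,2)
reduced (well bottom): (1,0,2) with a≤c, −a<b≤a
well minimum |f| = |-1| = 1 (negative-definite)

1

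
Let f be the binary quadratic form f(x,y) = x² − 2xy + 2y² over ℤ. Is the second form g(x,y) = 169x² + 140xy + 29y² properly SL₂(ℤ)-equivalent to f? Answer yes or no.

D₁ = -4, D₂ = -4
f: translate: b→0 (≡-2 mod 2), so (1,-2,2)→(1,0,1)
f: reduced (well bottom): (1,0,1) with a≤c, −a<b≤a
g: flip: (169,140,29)→(29,-140,169)
g: translate: b→-24 (≡-140 mod 58), so (29,-140,169)→(29,-24,5)
g: flip: (29,-24,5)→(5,24,29)
g: translate: b→4 (≡24 mod 10), so (5,24,29)→(5,4,1)
g: flip: (5,4,1)→(1,-4,5)
g: translate: b→0 (≡-4 mod 2), so (1,-4,5)→(1,0,1)
g: reduced (well bottom): (1,0,1) with a≤c, −a<b≤a
reduced forms (1, 0, 1) vs (1, 0, 1) ⇒ equivalent

yes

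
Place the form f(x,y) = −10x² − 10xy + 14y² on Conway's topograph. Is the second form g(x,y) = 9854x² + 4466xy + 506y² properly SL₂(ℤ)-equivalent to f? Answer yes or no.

D₁ = 660, D₂ = 660
river cycle of f (length 4): (14, 10, -10), (-10, 10, 14), (14, 18, -6), (-6, 18, 14)
river cycle of g (length 4): (14, 10, -10), (-10, 10, 14), (14, 18, -6), (-6, 18, 14)
cycles coincide ⇒ equivalent

yes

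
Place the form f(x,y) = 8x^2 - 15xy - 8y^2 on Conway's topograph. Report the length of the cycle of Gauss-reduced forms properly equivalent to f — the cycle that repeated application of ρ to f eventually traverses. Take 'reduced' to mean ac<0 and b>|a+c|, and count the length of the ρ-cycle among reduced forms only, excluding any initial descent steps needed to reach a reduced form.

D = 481, ⌊√D⌋ = 21
descent: ρ → (-8,15,8)  [lands on river]
river: ρ → (8,17,-6)
river: ρ → (-6,19,5)
river: ρ → (5,21,-2)
river: ρ → (-2,19,15)
river: ρ → (15,11,-6)
river: ρ → (-6,13,13)
river: ρ → (13,13,-6)
river: ρ → (-6,11,15)
river: ρ → (15,19,-2)
river: ρ → (-2,21,5)
river: ρ → (5,19,-6)
river: ρ → (-6,17,8)
river: ρ → (8,15,-8)
river: ρ → (-8,17,6)
river: ρ → (6,19,-5)
river: ρ → (-5,21,2)
river: ρ → (2,19,-15)
river: ρ → (-15,11,6)
river: ρ → (6,13,-13)
river: ρ → (-13,13,6)
river: ρ → (6,11,-15)
river: ρ → (-15,19,2)
river: ρ → (2,21,-5)
river: ρ → (-5,19,6)
river: ρ → (6,17,-8)
ρ-cycle length = 26 (tail of 1 descent step not counted)

26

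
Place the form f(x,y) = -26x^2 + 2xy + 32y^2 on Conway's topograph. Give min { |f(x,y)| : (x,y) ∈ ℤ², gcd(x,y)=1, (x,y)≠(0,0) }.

descent: ρ → (32,-2,-26)
descent: ρ → (-26,54,4)  [lands on river]
river: ρ → (4,50,-52)
river: ρ → (-52,54,2)
river: ρ → (2,54,-52)
river: ρ → (-52,50,4)
river: ρ → (4,54,-26)
river: ρ → (-26,50,8)
river: ρ → (8,46,-38)
river: ρ → (-38,30,16)
river: ρ → (16,34,-34)
river: ρ → (-34,34,16)
river: ρ → (16,30,-38)
river: ρ → (-38,46,8)
river: ρ → (8,50,-26)
closes: descent 2, river 14
min |a| on river = 2

2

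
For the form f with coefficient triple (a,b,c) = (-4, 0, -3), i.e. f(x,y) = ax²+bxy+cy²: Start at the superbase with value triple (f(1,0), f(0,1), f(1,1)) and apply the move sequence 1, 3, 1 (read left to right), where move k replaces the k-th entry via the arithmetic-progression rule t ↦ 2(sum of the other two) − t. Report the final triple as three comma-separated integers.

start (-4,-3,-7) = (f(1,0),f(0,1),f(1,1))
replace slot 1: 2·((-3)+(-7)) − (-4) = -16 → (-16,-3,-7)
replace slot 3: 2·((-16)+(-3)) − (-7) = -31 → (-16,-3,-31)
replace slot 1: 2·((-3)+(-31)) − (-16) = -52 → (-52,-3,-31)

-52,-3,-31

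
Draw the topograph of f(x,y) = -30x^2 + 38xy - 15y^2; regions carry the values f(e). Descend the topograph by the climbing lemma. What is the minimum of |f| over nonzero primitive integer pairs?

translate: b→22 (≡-38 mod 60), so (30,-38,15)→(30,22,7)
flip: (30,22,7)→(7,-22,30)
translate: b→6 (≡-22 mod 14), so (7,-22,30)→(7,6,14)
reduced (well bottom): (7,6,14) with a≤c, −a<b≤a
well minimum |f| = |-7| = 7 (negative-definite)

7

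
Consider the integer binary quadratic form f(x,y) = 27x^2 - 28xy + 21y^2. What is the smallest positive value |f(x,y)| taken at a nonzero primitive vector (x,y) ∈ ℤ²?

translate: b→26 (≡-28 mod 54), so (27,-28,21)→(27,26,20)
flip: (27,26,20)→(20,-26,27)
translate: b→14 (≡-26 mod 40), so (20,-26,27)→(20,14,21)
reduced (well bottom): (20,14,21) with a≤c, −a<b≤a
well minimum = a = 20

20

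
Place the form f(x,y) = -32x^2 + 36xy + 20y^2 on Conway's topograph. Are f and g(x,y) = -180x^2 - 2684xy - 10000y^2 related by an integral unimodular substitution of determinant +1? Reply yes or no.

D₁ = 3856, D₂ = 3856
river cycle of f (length 38): (20, 44, -24), (-24, 52, 12), (12, 44, -40), (-40, 36, 16), (16, 60, -4), (-4, 60, 16), (16, 36, -40), (-40, 44, 12), (12, 52, -24), (-24, 44, 20), … (28 more)
river cycle of g (length 38): (-32, 36, 20), (20, 44, -24), (-24, 52, 12), (12, 44, -40), (-40, 36, 16), (16, 60, -4), (-4, 60, 16), (16, 36, -40), (-40, 44, 12), (12, 52, -24), … (28 more)
cycles coincide ⇒ equivalent

yes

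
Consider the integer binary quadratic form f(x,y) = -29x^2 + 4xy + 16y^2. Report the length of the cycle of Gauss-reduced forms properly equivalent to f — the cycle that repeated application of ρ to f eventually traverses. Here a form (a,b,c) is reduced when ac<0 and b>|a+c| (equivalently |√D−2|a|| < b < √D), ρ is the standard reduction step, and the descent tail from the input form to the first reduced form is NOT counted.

D = 1872, ⌊√D⌋ = 43
descent: ρ → (16,28,-17)  [lands on river]
river: ρ → (-17,40,4)
river: ρ → (4,40,-17)
river: ρ → (-17,28,16)
river: ρ → (16,36,-9)
river: ρ → (-9,36,16)
ρ-cycle length = 6 (tail of 1 descent step not counted)

6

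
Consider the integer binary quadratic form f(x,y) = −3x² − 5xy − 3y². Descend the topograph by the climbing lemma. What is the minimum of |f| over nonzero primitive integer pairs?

translate: b→-1 (≡5 mod 6), so (3,5,3)→(3,-1,1)
flip: (3,-1,1)→(1,1,3)
reduced (well bottom): (1,1,3) with a≤c, −a<b≤a
well minimum |f| = |-1| = 1 (negative-definite)

1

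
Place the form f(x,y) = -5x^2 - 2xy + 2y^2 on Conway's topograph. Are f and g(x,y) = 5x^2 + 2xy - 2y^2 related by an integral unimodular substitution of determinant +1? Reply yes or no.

D₁ = 44, D₂ = 44
river cycle of f (length 2): (2, 6, -1), (-1, 6, 2)
river cycle of g (length 2): (-2, 6, 1), (1, 6, -2)
cycles differ ⇒ inequivalent

no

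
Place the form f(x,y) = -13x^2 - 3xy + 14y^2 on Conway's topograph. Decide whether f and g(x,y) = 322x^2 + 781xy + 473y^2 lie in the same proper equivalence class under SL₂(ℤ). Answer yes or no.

D₁ = 737, D₂ = 737
river cycle of f (length 18): (14, 3, -13), (-13, 23, 4), (4, 25, -7), (-7, 17, 16), (16, 15, -8), (-8, 17, 14), (14, 11, -11), (-11, 11, 14), (14, 17, -8), (-8, 15, 16), … (8 more)
river cycle of g (length 18): (14, 3, -13), (-13, 23, 4), (4, 25, -7), (-7, 17, 16), (16, 15, -8), (-8, 17, 14), (14, 11, -11), (-11, 11, 14), (14, 17, -8), (-8, 15, 16), … (8 more)
cycles coincide ⇒ equivalent

yes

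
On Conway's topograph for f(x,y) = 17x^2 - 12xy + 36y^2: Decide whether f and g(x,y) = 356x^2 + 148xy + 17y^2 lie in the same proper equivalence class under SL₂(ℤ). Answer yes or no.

D₁ = -2304, D₂ = -2304
f: reduced (well bottom): (17,-12,36) with a≤c, −a<b≤a
g: flip: (356,148,17)→(17,-148,356)
g: translate: b→-12 (≡-148 mod 34), so (17,-148,356)→(17,-12,36)
g: reduced (well bottom): (17,-12,36) with a≤c, −a<b≤a
reduced forms (17, -12, 36) vs (17, -12, 36) ⇒ equivalent

yes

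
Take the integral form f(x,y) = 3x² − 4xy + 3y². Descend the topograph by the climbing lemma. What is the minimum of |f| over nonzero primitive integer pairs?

translate: b→2 (≡-4 mod 6), so (3,-4,3)→(3,2,2)
flip: (3,2,2)→(2,-2,3)
translate: b→2 (≡-2 mod 4), so (2,-2,3)→(2,2,3)
reduced (well bottom): (2,2,3) with a≤c, −a<b≤a
well minimum = a = 2

2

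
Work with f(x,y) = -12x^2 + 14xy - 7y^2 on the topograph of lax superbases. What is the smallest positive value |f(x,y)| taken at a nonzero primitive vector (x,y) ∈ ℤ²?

translate: b→10 (≡-14 mod 24), so (12,-14,7)→(12,10,5)
flip: (12,10,5)→(5,-10,12)
translate: b→0 (≡-10 mod 10), so (5,-10,12)→(5,0,7)
reduced (well bottom): (5,0,7) with a≤c, −a<b≤a
well minimum |f| = |-5| = 5 (negative-definite)

5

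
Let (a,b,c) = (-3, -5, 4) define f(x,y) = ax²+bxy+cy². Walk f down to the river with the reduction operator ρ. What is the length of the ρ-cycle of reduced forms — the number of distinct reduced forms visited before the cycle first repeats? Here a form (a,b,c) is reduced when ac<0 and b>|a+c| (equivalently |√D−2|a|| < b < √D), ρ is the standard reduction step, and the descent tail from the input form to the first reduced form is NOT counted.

D = 73, ⌊√D⌋ = 8
descent: ρ → (4,5,-3)  [lands on river]
river: ρ → (-3,7,2)
river: ρ → (2,5,-6)
river: ρ → (-6,7,1)
river: ρ → (1,7,-6)
river: ρ → (-6,5,2)
river: ρ → (2,7,-3)
river: ρ → (-3,5,4)
river: ρ → (4,3,-4)
river: ρ → (-4,5,3)
river: ρ → (3,7,-2)
river: ρ → (-2,5,6)
river: ρ → (6,7,-1)
river: ρ → (-1,7,6)
river: ρ → (6,5,-2)
river: ρ → (-2,7,3)
river: ρ → (3,5,-4)
river: ρ → (-4,3,4)
ρ-cycle length = 18 (tail of 1 descent step not counted)

18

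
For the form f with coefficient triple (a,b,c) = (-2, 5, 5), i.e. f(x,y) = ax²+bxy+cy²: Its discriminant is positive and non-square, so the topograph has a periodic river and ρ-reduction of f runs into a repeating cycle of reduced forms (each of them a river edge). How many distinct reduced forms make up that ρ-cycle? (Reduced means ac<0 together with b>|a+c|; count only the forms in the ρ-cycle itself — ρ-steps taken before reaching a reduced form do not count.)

D = 65, ⌊√D⌋ = 8
river: ρ → (5,5,-2)
river: ρ → (-2,7,2)
river: ρ → (2,5,-5)
river: ρ → (-5,5,2)
river: ρ → (2,7,-2)
river: ρ → (-2,5,5)
ρ-cycle length = 6 (tail of 0 descent steps not counted)

6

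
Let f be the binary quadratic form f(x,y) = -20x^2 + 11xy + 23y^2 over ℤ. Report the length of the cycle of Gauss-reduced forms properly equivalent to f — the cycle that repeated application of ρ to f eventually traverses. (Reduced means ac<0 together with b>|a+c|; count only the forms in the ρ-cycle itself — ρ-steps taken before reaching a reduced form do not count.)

D = 1961, ⌊√D⌋ = 44
river: ρ → (23,35,-8)
river: ρ → (-8,29,35)
river: ρ → (35,41,-2)
river: ρ → (-2,43,14)
river: ρ → (14,41,-5)
river: ρ → (-5,39,22)
river: ρ → (22,5,-22)
river: ρ → (-22,39,5)
river: ρ → (5,41,-14)
river: ρ → (-14,43,2)
river: ρ → (2,41,-35)
river: ρ → (-35,29,8)
river: ρ → (8,35,-23)
river: ρ → (-23,11,20)
river: ρ → (20,29,-14)
river: ρ → (-14,27,22)
river: ρ → (22,17,-19)
river: ρ → (-19,21,20)
river: ρ → (20,19,-20)
river: ρ → (-20,21,19)
river: ρ → (19,17,-22)
river: ρ → (-22,27,14)
river: ρ → (14,29,-20)
river: ρ → (-20,11,23)
ρ-cycle length = 24 (tail of 0 descent steps not counted)

24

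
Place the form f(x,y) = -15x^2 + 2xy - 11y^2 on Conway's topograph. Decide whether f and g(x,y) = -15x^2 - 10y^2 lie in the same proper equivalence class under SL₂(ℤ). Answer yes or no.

D₁ = -656, D₂ = -600
discriminants differ ⇒ not SL₂(ℤ)-equivalent

no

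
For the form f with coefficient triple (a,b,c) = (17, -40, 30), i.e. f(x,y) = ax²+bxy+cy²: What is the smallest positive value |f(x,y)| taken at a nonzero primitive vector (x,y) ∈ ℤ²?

translate: b→-6 (≡-40 mod 34), so (17,-40,30)→(17,-6,7)
flip: (17,-6,7)→(7,6,17)
reduced (well bottom): (7,6,17) with a≤c, −a<b≤a
well minimum = a = 7

7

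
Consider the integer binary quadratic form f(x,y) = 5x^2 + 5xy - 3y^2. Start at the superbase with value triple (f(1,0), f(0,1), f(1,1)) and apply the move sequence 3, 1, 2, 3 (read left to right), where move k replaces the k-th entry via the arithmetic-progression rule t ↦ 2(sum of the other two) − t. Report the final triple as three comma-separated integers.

start (5,-3,7) = (f(1,0),f(0,1),f(1,1))
replace slot 3: 2·(5+(-3)) − 7 = -3 → (5,-3,-3)
replace slot 1: 2·((-3)+(-3)) − 5 = -17 → (-17,-3,-3)
replace slot 2: 2·((-17)+(-3)) − (-3) = -37 → (-17,-37,-3)
replace slot 3: 2·((-17)+(-37)) − (-3) = -105 → (-17,-37,-105)

-17,-37,-105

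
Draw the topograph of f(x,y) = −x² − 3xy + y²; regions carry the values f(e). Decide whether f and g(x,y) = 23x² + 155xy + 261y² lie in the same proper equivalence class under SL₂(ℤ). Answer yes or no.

D₁ = 13, D₂ = 13
river cycle of f (length 2): (1, 3, -1), (-1, 3, 1)
river cycle of g (length 2): (-1, 3, 1), (1, 3, -1)
cycles coincide ⇒ equivalent

yes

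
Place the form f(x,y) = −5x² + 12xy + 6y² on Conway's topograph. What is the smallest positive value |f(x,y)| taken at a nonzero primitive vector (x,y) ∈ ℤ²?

river: ρ → (6,12,-5)
river: ρ → (-5,8,10)
river: ρ → (10,12,-3)
river: ρ → (-3,12,10)
river: ρ → (10,8,-5)
river: ρ → (-5,12,6)
closes: descent 0, river 6
min |a| on river = 3

3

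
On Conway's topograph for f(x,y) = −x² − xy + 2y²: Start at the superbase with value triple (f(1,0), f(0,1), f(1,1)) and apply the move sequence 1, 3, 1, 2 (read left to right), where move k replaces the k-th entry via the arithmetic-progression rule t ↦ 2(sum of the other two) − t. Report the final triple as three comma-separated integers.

start (-1,2,0) = (f(1,0),f(0,1),f(1,1))
replace slot 1: 2·(2+0) − (-1) = 5 → (5,2,0)
replace slot 3: 2·(5+2) − 0 = 14 → (5,2,14)
replace slot 1: 2·(2+14) − 5 = 27 → (27,2,14)
replace slot 2: 2·(27+14) − 2 = 80 → (27,80,14)

27,80,14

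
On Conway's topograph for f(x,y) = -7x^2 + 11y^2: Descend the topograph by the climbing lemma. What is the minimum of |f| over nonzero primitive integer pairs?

descent: ρ → (11,0,-7)
descent: ρ → (-7,14,4)  [lands on river]
river: ρ → (4,10,-13)
river: ρ → (-13,16,1)
river: ρ → (1,16,-13)
river: ρ → (-13,10,4)
river: ρ → (4,14,-7)
closes: descent 2, river 6
min |a| on river = 1

1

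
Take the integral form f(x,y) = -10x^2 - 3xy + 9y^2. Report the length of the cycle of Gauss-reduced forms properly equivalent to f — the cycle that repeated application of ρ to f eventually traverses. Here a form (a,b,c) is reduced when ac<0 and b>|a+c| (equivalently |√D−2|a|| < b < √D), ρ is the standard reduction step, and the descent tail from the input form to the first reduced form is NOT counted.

D = 369, ⌊√D⌋ = 19
descent: ρ → (9,3,-10)  [lands on river]
river: ρ → (-10,17,2)
river: ρ → (2,19,-1)
river: ρ → (-1,19,2)
river: ρ → (2,17,-10)
river: ρ → (-10,3,9)
river: ρ → (9,15,-4)
river: ρ → (-4,17,5)
river: ρ → (5,13,-10)
river: ρ → (-10,7,8)
river: ρ → (8,9,-9)
river: ρ → (-9,9,8)
river: ρ → (8,7,-10)
river: ρ → (-10,13,5)
river: ρ → (5,17,-4)
river: ρ → (-4,15,9)
ρ-cycle length = 16 (tail of 1 descent step not counted)

16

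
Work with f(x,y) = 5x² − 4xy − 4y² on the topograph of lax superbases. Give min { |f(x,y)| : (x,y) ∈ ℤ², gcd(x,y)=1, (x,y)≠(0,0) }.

descent: ρ → (-4,4,5)  [lands on river]
river: ρ → (5,6,-3)
river: ρ → (-3,6,5)
river: ρ → (5,4,-4)
closes: descent 1, river 4
min |a| on river = 3

3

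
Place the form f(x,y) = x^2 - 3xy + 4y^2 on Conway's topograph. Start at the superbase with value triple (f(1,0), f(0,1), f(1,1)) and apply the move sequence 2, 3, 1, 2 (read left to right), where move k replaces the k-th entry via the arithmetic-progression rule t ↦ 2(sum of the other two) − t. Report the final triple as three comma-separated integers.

start (1,4,2) = (f(1,0),f(0,1),f(1,1))
replace slot 2: 2·(1+2) − 4 = 2 → (1,2,2)
replace slot 3: 2·(1+2) − 2 = 4 → (1,2,4)
replace slot 1: 2·(2+4) − 1 = 11 → (11,2,4)
replace slot 2: 2·(11+4) − 2 = 28 → (11,28,4)

11,28,4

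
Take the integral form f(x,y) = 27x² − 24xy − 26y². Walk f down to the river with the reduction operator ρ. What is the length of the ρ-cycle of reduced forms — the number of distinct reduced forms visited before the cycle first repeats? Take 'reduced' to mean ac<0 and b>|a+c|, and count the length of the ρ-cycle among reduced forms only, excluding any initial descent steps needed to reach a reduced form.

D = 3384, ⌊√D⌋ = 58
descent: ρ → (-26,24,27)  [lands on river]
river: ρ → (27,30,-23)
river: ρ → (-23,16,34)
river: ρ → (34,52,-5)
river: ρ → (-5,58,1)
river: ρ → (1,58,-5)
river: ρ → (-5,52,34)
river: ρ → (34,16,-23)
river: ρ → (-23,30,27)
river: ρ → (27,24,-26)
river: ρ → (-26,28,25)
river: ρ → (25,22,-29)
river: ρ → (-29,36,18)
river: ρ → (18,36,-29)
river: ρ → (-29,22,25)
river: ρ → (25,28,-26)
ρ-cycle length = 16 (tail of 1 descent step not counted)

16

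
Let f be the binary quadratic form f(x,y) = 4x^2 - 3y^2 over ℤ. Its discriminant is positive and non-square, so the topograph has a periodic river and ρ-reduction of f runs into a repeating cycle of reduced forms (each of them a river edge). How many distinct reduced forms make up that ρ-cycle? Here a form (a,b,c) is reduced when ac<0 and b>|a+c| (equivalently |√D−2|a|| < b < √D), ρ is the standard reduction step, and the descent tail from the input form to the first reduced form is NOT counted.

D = 48, ⌊√D⌋ = 6
descent: ρ → (-3,6,1)  [lands on river]
river: ρ → (1,6,-3)
ρ-cycle length = 2 (tail of 1 descent step not counted)

2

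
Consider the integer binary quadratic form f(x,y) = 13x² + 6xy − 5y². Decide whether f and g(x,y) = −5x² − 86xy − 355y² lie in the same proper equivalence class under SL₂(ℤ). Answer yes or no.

D₁ = 296, D₂ = 296
river cycle of f (length 6): (-5, 14, 5), (5, 16, -2), (-2, 16, 5), (5, 14, -5), (-5, 16, 2), (2, 16, -5)
river cycle of g (length 6): (-5, 14, 5), (5, 16, -2), (-2, 16, 5), (5, 14, -5), (-5, 16, 2), (2, 16, -5)
cycles coincide ⇒ equivalent

yes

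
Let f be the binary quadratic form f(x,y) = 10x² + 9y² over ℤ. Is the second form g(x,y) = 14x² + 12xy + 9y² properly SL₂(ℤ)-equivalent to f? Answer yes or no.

D₁ = -360, D₂ = -360
f: flip: (10,0,9)→(9,0,10)
f: reduced (well bottom): (9,0,10) with a≤c, −a<b≤a
g: flip: (14,12,9)→(9,-12,14)
g: translate: b→6 (≡-12 mod 18), so (9,-12,14)→(9,6,11)
g: reduced (well bottom): (9,6,11) with a≤c, −a<b≤a
reduced forms (9, 0, 10) vs (9, 6, 11) ⇒ inequivalent

no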